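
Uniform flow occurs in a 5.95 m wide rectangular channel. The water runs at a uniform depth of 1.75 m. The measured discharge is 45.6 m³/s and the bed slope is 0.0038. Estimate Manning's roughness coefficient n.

Flow area A = b·y = 5.95 × 1.75 = 10.41 m². Wetted perimeter P = b + 2y = 5.95 + 2×1.75 = 9.45 m.
Hydraulic radius R = A/P = 10.41/9.45 = 1.102 m.
Rearranging Manning's equation: n = (1/Q) A R^(2/3) S^(1/2) = (1/45.6) × 10.41 × 1.102^(2/3) × √0.0038 = 0.015.

n = 0.015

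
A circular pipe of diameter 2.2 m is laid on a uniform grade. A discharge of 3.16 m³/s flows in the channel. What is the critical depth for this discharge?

y_c = 0.821 m

At critical depth, Q² T / (g A³) = 1, i.e. A³/T = Q²/g = 3.16²/9.81 = 1.018.
Try y = 0.986 m: A³/T = 2.054 — over.
Try y = 0.701 m: A³/T = 0.5527 — short.
Try y = 0.821 m: A³/T = 1.017 — ≈ 1.018.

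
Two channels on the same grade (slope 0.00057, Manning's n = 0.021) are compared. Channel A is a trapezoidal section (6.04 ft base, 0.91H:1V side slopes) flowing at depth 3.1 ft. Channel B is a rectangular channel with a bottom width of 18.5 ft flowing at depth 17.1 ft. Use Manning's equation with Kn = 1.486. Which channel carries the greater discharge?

channel B

Channel A: With bottom width b = 6.04 ft and side slope z = 0.91: A = (b + zy)y = (6.04 + 0.91×3.1)×3.1 = 27.47 ft²; P = b + 2y√(1+z²) = 6.04 + 2×3.1×1.352 = 14.42 ft. Hydraulic radius R = A/P = 27.47/14.42 = 1.905 ft. Q_A = (1.486/0.021)·27.47·1.905^(2/3)·√0.00057 = 71.3 ft³/s.
Channel B: Flow area A = b·y = 18.5 × 17.1 = 316.4 ft². Wetted perimeter P = b + 2y = 18.5 + 2×17.1 = 52.7 ft. Hydraulic radius R = A/P = 316.4/52.7 = 6.003 ft. Q_B = (1.486/0.021)·316.4·6.003^(2/3)·√0.00057 = 1765 ft³/s.
Q_A = 71.3 ft³/s vs Q_B = 1765 ft³/s, so channel B carries more.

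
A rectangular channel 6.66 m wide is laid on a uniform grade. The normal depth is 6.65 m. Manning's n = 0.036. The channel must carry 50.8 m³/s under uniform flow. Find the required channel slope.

S = 0.000589

Flow area A = b·y = 6.66 × 6.65 = 44.29 m². Wetted perimeter P = b + 2y = 6.66 + 2×6.65 = 19.96 m.
Hydraulic radius R = A/P = 44.29/19.96 = 2.219 m.
From Manning's equation, S = [nQ / (1 A R^(2/3))]² = [0.036 × 50.8 / (1 × 44.29 × 2.219^(2/3))]² = 0.000589.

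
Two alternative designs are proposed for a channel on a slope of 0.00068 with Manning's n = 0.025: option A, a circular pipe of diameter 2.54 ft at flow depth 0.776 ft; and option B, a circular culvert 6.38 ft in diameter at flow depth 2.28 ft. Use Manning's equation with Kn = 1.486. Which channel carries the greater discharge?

Channel A: For a circular section of diameter D = 2.54 ft at depth y = 0.776 ft, the central angle is θ = 2 arccos(1 − 2y/D) = 2.343 rad. Then A = (D²/8)(θ − sin θ) = 1.311 ft² and P = Dθ/2 = 2.975 ft. Hydraulic radius R = A/P = 1.311/2.975 = 0.4407 ft. Q_A = (1.486/0.025)·1.311·0.4407^(2/3)·√0.00068 = 1.177 ft³/s.
Channel B: For a circular section of diameter D = 6.38 ft at depth y = 2.28 ft, the central angle is θ = 2 arccos(1 − 2y/D) = 2.563 rad. Then A = (D²/8)(θ − sin θ) = 10.26 ft² and P = Dθ/2 = 8.176 ft. Hydraulic radius R = A/P = 10.26/8.176 = 1.255 ft. Q_B = (1.486/0.025)·10.26·1.255^(2/3)·√0.00068 = 18.5 ft³/s.
Q_A = 1.177 ft³/s vs Q_B = 18.5 ft³/s, so channel B carries more.

channel B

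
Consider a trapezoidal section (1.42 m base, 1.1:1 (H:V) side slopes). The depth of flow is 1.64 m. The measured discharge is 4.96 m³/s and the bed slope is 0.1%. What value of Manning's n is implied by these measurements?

With bottom width b = 1.42 m and side slope z = 1.1: A = (b + zy)y = (1.42 + 1.1×1.64)×1.64 = 5.287 m²; P = b + 2y√(1+z²) = 1.42 + 2×1.64×1.487 = 6.296 m.
Hydraulic radius R = A/P = 5.287/6.296 = 0.8398 m.
Rearranging Manning's equation: n = (1/Q) A R^(2/3) S^(1/2) = (1/4.96) × 5.287 × 0.8398^(2/3) × √0.001 = 0.03.

n = 0.03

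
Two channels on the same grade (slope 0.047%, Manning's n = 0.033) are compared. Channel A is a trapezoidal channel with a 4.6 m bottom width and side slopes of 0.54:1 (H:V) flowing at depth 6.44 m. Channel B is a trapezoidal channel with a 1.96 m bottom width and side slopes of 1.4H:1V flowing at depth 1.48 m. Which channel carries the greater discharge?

channel A

Channel A: With bottom width b = 4.6 m and side slope z = 0.54: A = (b + zy)y = (4.6 + 0.54×6.44)×6.44 = 52.02 m²; P = b + 2y√(1+z²) = 4.6 + 2×6.44×1.136 = 19.24 m. Hydraulic radius R = A/P = 52.02/19.24 = 2.704 m. Q_A = (1/0.033)·52.02·2.704^(2/3)·√0.00047 = 66.33 m³/s.
Channel B: With bottom width b = 1.96 m and side slope z = 1.4: A = (b + zy)y = (1.96 + 1.4×1.48)×1.48 = 5.967 m²; P = b + 2y√(1+z²) = 1.96 + 2×1.48×1.72 = 7.053 m. Hydraulic radius R = A/P = 5.967/7.053 = 0.8461 m. Q_B = (1/0.033)·5.967·0.8461^(2/3)·√0.00047 = 3.507 m³/s.
Q_A = 66.33 m³/s vs Q_B = 3.507 m³/s, so channel A carries more.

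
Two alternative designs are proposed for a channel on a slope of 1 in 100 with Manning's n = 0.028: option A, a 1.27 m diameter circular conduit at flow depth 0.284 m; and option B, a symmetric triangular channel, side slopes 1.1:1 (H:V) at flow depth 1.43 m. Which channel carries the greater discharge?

Channel A: For a circular section of diameter D = 1.27 m at depth y = 0.284 m, the central angle is θ = 2 arccos(1 − 2y/D) = 1.97 rad. Then A = (D²/8)(θ − sin θ) = 0.2115 m² and P = Dθ/2 = 1.251 m. Hydraulic radius R = A/P = 0.2115/1.251 = 0.169 m. Q_A = (1/0.028)·0.2115·0.169^(2/3)·√0.01 = 0.2309 m³/s.
Channel B: For a triangular section with side slope z = 1.1: A = zy² = 1.1×1.43² = 2.249 m²; P = 2y√(1+z²) = 2×1.43×1.487 = 4.252 m. Hydraulic radius R = A/P = 2.249/4.252 = 0.5291 m. Q_B = (1/0.028)·2.249·0.5291^(2/3)·√0.01 = 5.255 m³/s.
Q_A = 0.2309 m³/s vs Q_B = 5.255 m³/s, so channel B carries more.

channel B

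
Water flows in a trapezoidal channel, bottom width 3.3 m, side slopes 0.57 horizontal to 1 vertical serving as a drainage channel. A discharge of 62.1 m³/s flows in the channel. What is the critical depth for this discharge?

At critical depth, Q² T / (g A³) = 1, i.e. A³/T = Q²/g = 62.1²/9.81 = 393.1.
Try y = 1.96 m: A³/T = 117.3 — too small.
Try y = 3.52 m: A³/T = 891.1 — too large.
Try y = 2.79 m: A³/T = 391.9 — ≈ 393.1.

y_c = 2.79 m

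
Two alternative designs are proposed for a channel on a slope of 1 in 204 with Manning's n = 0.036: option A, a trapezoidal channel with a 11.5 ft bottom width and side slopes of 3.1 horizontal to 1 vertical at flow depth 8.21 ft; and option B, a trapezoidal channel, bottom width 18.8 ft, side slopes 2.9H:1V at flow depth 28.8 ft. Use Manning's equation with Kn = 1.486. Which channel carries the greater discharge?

Channel A: With bottom width b = 11.5 ft and side slope z = 3.1: A = (b + zy)y = (11.5 + 3.1×8.21)×8.21 = 303.4 ft²; P = b + 2y√(1+z²) = 11.5 + 2×8.21×3.257 = 64.98 ft. Hydraulic radius R = A/P = 303.4/64.98 = 4.668 ft. Q_A = (1.486/0.036)·303.4·4.668^(2/3)·√0.004902 = 2449 ft³/s.
Channel B: With bottom width b = 18.8 ft and side slope z = 2.9: A = (b + zy)y = (18.8 + 2.9×28.8)×28.8 = 2947 ft²; P = b + 2y√(1+z²) = 18.8 + 2×28.8×3.068 = 195.5 ft. Hydraulic radius R = A/P = 2947/195.5 = 15.07 ft. Q_B = (1.486/0.036)·2947·15.07^(2/3)·√0.004902 = 51970 ft³/s.
Q_A = 2449 ft³/s vs Q_B = 51970 ft³/s, so channel B carries more.

channel B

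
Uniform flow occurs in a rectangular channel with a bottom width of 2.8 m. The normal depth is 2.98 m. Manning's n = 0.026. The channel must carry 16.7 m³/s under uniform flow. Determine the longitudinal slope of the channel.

Flow area A = b·y = 2.8 × 2.98 = 8.344 m². Wetted perimeter P = b + 2y = 2.8 + 2×2.98 = 8.76 m.
Hydraulic radius R = A/P = 8.344/8.76 = 0.9525 m.
From Manning's equation, S = [nQ / (1 A R^(2/3))]² = [0.026 × 16.7 / (1 × 8.344 × 0.9525^(2/3))]² = 0.00289.

S = 0.00289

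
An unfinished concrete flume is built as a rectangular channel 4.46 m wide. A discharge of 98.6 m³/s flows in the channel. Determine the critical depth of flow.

y_c = 3.68 m

For a rectangular channel, critical depth y_c = (q²/g)^(1/3) where q = Q/b = 98.6/4.46 = 22.11 m²/s.
So y_c = (22.11²/9.81)^(1/3) = 3.68 m.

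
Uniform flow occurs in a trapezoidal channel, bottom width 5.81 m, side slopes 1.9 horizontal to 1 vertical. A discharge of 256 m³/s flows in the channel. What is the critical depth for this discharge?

y_c = 3.91 m

At critical depth, Q² T / (g A³) = 1, i.e. A³/T = Q²/g = 256²/9.81 = 6681.
Trying y = 3.41 m: A³/T = 3921 — low.
Trying y = 3.91 m: A³/T = 6711 — ≈ 6681.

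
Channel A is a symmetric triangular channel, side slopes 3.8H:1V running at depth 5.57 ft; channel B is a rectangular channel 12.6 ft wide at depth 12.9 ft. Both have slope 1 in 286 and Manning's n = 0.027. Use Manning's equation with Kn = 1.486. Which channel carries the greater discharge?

channel B

Channel A: For a triangular section with side slope z = 3.8: A = zy² = 3.8×5.57² = 117.9 ft²; P = 2y√(1+z²) = 2×5.57×3.929 = 43.77 ft. Hydraulic radius R = A/P = 117.9/43.77 = 2.693 ft. Q_A = (1.486/0.027)·117.9·2.693^(2/3)·√0.003497 = 742.7 ft³/s.
Channel B: Flow area A = b·y = 12.6 × 12.9 = 162.5 ft². Wetted perimeter P = b + 2y = 12.6 + 2×12.9 = 38.4 ft. Hydraulic radius R = A/P = 162.5/38.4 = 4.233 ft. Q_B = (1.486/0.027)·162.5·4.233^(2/3)·√0.003497 = 1384 ft³/s.
Q_A = 742.7 ft³/s vs Q_B = 1384 ft³/s, so channel B carries more.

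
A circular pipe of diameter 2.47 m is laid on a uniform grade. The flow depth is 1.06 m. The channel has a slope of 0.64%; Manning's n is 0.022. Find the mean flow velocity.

V = 2.46 m/s

For a circular section of diameter D = 2.47 m at depth y = 1.06 m, the central angle is θ = 2 arccos(1 − 2y/D) = 2.857 rad. Then A = (D²/8)(θ − sin θ) = 1.965 m² and P = Dθ/2 = 3.529 m.
Hydraulic radius R = A/P = 1.965/3.529 = 0.5569 m.
From Manning's equation, V = (1/n) R^(2/3) S^(1/2) = (1/0.022) × 0.5569^(2/3) × 0.0064^(1/2) = 2.46 m/s.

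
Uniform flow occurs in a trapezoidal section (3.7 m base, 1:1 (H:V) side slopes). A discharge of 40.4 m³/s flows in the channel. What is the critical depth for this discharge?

At critical depth, Q² T / (g A³) = 1, i.e. A³/T = Q²/g = 40.4²/9.81 = 166.4.
Trying y = 2.23 m: A³/T = 283.4 — high.
Trying y = 1.4 m: A³/T = 56 — low.
Trying y = 1.92 m: A³/T = 166.6 — ≈ 166.4.

y_c = 1.92 m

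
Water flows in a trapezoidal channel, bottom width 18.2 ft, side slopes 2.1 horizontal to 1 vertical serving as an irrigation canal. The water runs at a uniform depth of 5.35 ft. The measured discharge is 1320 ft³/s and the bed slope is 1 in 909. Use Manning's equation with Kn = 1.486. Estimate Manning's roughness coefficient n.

n = 0.014

With bottom width b = 18.2 ft and side slope z = 2.1: A = (b + zy)y = (18.2 + 2.1×5.35)×5.35 = 157.5 ft²; P = b + 2y√(1+z²) = 18.2 + 2×5.35×2.326 = 43.09 ft.
Hydraulic radius R = A/P = 157.5/43.09 = 3.655 ft.
Rearranging Manning's equation: n = (1.486/Q) A R^(2/3) S^(1/2) = (1.486/1320) × 157.5 × 3.655^(2/3) × √0.0011 = 0.014.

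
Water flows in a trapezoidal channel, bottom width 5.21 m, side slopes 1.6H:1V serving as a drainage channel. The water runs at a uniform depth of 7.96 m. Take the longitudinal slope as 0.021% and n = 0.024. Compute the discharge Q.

Q = 219 m³/s

With bottom width b = 5.21 m and side slope z = 1.6: A = (b + zy)y = (5.21 + 1.6×7.96)×7.96 = 142.9 m²; P = b + 2y√(1+z²) = 5.21 + 2×7.96×1.887 = 35.25 m.
Hydraulic radius R = A/P = 142.9/35.25 = 4.053 m.
Manning's equation: Q = (1/n) A R^(2/3) S^(1/2) = (1/0.024) × 142.9 × 4.053^(2/3) × 0.00021^(1/2) = 219 m³/s.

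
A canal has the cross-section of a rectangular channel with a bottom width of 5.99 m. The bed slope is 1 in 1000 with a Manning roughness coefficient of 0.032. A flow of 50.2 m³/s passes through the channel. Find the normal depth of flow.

Manning's equation rearranged: A R^(2/3) = nQ / (1·√S) = 0.032 × 50.2 / (√0.001) = 50.8.
At y = 6.24 m: A R^(2/3) = 59.8 — too large.
At y = 4.29 m: A R^(2/3) = 37.51 — too small.
At y = 5.46 m: A R^(2/3) = 50.77 — close enough.

y_n = 5.46 m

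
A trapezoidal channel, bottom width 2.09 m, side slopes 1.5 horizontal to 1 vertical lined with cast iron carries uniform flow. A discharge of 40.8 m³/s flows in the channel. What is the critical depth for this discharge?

y_c = 2.13 m

At critical depth, Q² T / (g A³) = 1, i.e. A³/T = Q²/g = 40.8²/9.81 = 169.7.
At y = 2.33 m: A³/T = 242.7 — high.
At y = 2.13 m: A³/T = 168.2 — close enough.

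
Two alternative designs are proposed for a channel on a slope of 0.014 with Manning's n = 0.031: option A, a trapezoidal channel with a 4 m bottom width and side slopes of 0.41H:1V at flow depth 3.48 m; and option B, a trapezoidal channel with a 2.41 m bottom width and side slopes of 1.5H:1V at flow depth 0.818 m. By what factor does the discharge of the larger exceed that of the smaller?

13.1

Channel A: With bottom width b = 4 m and side slope z = 0.41: A = (b + zy)y = (4 + 0.41×3.48)×3.48 = 18.89 m²; P = b + 2y√(1+z²) = 4 + 2×3.48×1.081 = 11.52 m. Hydraulic radius R = A/P = 18.89/11.52 = 1.639 m. Q_A = (1/0.031)·18.89·1.639^(2/3)·√0.014 = 100.2 m³/s.
Channel B: With bottom width b = 2.41 m and side slope z = 1.5: A = (b + zy)y = (2.41 + 1.5×0.818)×0.818 = 2.975 m²; P = b + 2y√(1+z²) = 2.41 + 2×0.818×1.803 = 5.359 m. Hydraulic radius R = A/P = 2.975/5.359 = 0.5551 m. Q_B = (1/0.031)·2.975·0.5551^(2/3)·√0.014 = 7.67 m³/s.
The larger discharge is 100.2 m³/s and the smaller is 7.67 m³/s; the ratio is 13.1.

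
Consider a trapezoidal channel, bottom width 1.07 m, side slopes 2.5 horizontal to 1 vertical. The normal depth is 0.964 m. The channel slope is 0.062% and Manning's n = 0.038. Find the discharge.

Q = 1.45 m³/s

With bottom width b = 1.07 m and side slope z = 2.5: A = (b + zy)y = (1.07 + 2.5×0.964)×0.964 = 3.355 m²; P = b + 2y√(1+z²) = 1.07 + 2×0.964×2.693 = 6.261 m.
Hydraulic radius R = A/P = 3.355/6.261 = 0.5358 m.
Manning's equation: Q = (1/n) A R^(2/3) S^(1/2) = (1/0.038) × 3.355 × 0.5358^(2/3) × 0.00062^(1/2) = 1.45 m³/s.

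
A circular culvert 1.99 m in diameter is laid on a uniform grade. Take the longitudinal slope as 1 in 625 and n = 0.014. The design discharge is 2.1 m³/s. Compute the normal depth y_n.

y_n = 0.846 m

Manning's equation rearranged: A R^(2/3) = nQ / (1·√S) = 0.014 × 2.1 / (√0.0016) = 0.735.
Try y = 1.07 m: A R^(2/3) = 1.102 — too large.
Try y = 0.615 m: A R^(2/3) = 0.405 — too small.
Try y = 0.846 m: A R^(2/3) = 0.735 — matches.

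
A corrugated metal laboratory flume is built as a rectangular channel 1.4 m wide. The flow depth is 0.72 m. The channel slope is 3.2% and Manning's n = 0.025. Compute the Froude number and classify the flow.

supercritical

Flow area A = b·y = 1.4 × 0.72 = 1.008 m². Wetted perimeter P = b + 2y = 1.4 + 2×0.72 = 2.84 m.
Hydraulic radius R = A/P = 1.008/2.84 = 0.3549 m.
V = (1/n) R^(2/3) √S = (1/0.025) × 0.3549^(2/3) × √0.032 = 3.587 m/s. Hydraulic depth D_h = A/T = 1.008/1.4 = 0.72 m.
Froude number Fr = V/√(g·D_h) = 3.587/√(9.81×0.72) = 1.35, which is greater than 1, so the flow is supercritical.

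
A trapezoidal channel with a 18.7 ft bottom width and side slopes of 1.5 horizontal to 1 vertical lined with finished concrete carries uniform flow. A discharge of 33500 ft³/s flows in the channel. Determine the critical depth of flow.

y_c = 26 ft

At critical depth, Q² T / (g A³) = 1, i.e. A³/T = Q²/g = 33500²/32.2 = 34850000.
At y = 31.9 ft: A³/T = 83640000 — too large.
At y = 18.6 ft: A³/T = 8741000 — too small.
At y = 26 ft: A³/T = 34920000 — ≈ 34850000.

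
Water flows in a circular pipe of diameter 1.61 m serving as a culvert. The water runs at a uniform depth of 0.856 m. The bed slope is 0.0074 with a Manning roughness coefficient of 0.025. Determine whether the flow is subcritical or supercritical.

For a circular section of diameter D = 1.61 m at depth y = 0.856 m, the central angle is θ = 2 arccos(1 − 2y/D) = 3.268 rad. Then A = (D²/8)(θ − sin θ) = 1.1 m² and P = Dθ/2 = 2.631 m.
Hydraulic radius R = A/P = 1.1/2.631 = 0.4181 m.
V = (1/n) R^(2/3) √S = (1/0.025) × 0.4181^(2/3) × √0.0074 = 1.924 m/s. Hydraulic depth D_h = A/T = 1.1/1.607 = 0.6846 m.
Froude number Fr = V/√(g·D_h) = 1.924/√(9.81×0.6846) = 0.742, which is less than 1, so the flow is subcritical.

subcritical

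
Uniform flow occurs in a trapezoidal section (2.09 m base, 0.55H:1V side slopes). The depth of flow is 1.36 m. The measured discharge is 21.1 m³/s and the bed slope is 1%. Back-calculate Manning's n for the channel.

n = 0.015

With bottom width b = 2.09 m and side slope z = 0.55: A = (b + zy)y = (2.09 + 0.55×1.36)×1.36 = 3.86 m²; P = b + 2y√(1+z²) = 2.09 + 2×1.36×1.141 = 5.194 m.
Hydraulic radius R = A/P = 3.86/5.194 = 0.7431 m.
Rearranging Manning's equation: n = (1/Q) A R^(2/3) S^(1/2) = (1/21.1) × 3.86 × 0.7431^(2/3) × √0.01 = 0.015.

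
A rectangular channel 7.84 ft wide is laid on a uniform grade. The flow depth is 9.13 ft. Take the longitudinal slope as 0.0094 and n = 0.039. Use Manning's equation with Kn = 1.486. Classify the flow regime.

Flow area A = b·y = 7.84 × 9.13 = 71.58 ft². Wetted perimeter P = b + 2y = 7.84 + 2×9.13 = 26.1 ft.
Hydraulic radius R = A/P = 71.58/26.1 = 2.742 ft.
V = (1.486/n) R^(2/3) √S = (1.486/0.039) × 2.742^(2/3) × √0.0094 = 7.238 ft/s. Hydraulic depth D_h = A/T = 71.58/7.84 = 9.13 ft.
Froude number Fr = V/√(g·D_h) = 7.238/√(32.2×9.13) = 0.422, which is less than 1, so the flow is subcritical.

subcritical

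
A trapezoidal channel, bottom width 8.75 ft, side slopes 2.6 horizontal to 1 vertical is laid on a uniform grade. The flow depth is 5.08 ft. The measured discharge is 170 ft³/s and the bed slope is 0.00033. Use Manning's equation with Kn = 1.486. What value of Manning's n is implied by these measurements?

n = 0.0369

With bottom width b = 8.75 ft and side slope z = 2.6: A = (b + zy)y = (8.75 + 2.6×5.08)×5.08 = 111.5 ft²; P = b + 2y√(1+z²) = 8.75 + 2×5.08×2.786 = 37.05 ft.
Hydraulic radius R = A/P = 111.5/37.05 = 3.011 ft.
Rearranging Manning's equation: n = (1.486/Q) A R^(2/3) S^(1/2) = (1.486/170) × 111.5 × 3.011^(2/3) × √0.00033 = 0.0369.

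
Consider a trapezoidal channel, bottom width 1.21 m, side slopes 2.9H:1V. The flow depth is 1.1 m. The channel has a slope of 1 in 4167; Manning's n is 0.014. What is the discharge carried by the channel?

With bottom width b = 1.21 m and side slope z = 2.9: A = (b + zy)y = (1.21 + 2.9×1.1)×1.1 = 4.84 m²; P = b + 2y√(1+z²) = 1.21 + 2×1.1×3.068 = 7.959 m.
Hydraulic radius R = A/P = 4.84/7.959 = 0.6081 m.
Manning's equation: Q = (1/n) A R^(2/3) S^(1/2) = (1/0.014) × 4.84 × 0.6081^(2/3) × 0.00024^(1/2) = 3.84 m³/s.

Q = 3.84 m³/s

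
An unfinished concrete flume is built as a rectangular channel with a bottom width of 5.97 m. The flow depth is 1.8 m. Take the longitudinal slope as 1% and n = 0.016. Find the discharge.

Flow area A = b·y = 5.97 × 1.8 = 10.75 m². Wetted perimeter P = b + 2y = 5.97 + 2×1.8 = 9.57 m.
Hydraulic radius R = A/P = 10.75/9.57 = 1.123 m.
Manning's equation: Q = (1/n) A R^(2/3) S^(1/2) = (1/0.016) × 10.75 × 1.123^(2/3) × 0.01^(1/2) = 72.6 m³/s.

Q = 72.6 m³/s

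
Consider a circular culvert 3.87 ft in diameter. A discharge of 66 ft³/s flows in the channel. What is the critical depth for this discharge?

At critical depth, Q² T / (g A³) = 1, i.e. A³/T = Q²/g = 66²/32.2 = 135.3.
Try y = 2.74 ft: A³/T = 200.6 — over.
Try y = 2.48 ft: A³/T = 135.9 — close enough.

y_c = 2.48 ft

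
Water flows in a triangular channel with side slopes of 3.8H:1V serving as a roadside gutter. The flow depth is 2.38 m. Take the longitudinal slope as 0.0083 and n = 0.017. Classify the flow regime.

supercritical

For a triangular section with side slope z = 3.8: A = zy² = 3.8×2.38² = 21.52 m²; P = 2y√(1+z²) = 2×2.38×3.929 = 18.7 m.
Hydraulic radius R = A/P = 21.52/18.7 = 1.151 m.
V = (1/n) R^(2/3) √S = (1/0.017) × 1.151^(2/3) × √0.0083 = 5.885 m/s. Hydraulic depth D_h = A/T = 21.52/18.09 = 1.19 m.
Froude number Fr = V/√(g·D_h) = 5.885/√(9.81×1.19) = 1.72, which is greater than 1, so the flow is supercritical.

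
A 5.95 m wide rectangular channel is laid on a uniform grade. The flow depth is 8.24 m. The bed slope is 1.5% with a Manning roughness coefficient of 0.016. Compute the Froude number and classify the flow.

supercritical

Flow area A = b·y = 5.95 × 8.24 = 49.03 m². Wetted perimeter P = b + 2y = 5.95 + 2×8.24 = 22.43 m.
Hydraulic radius R = A/P = 49.03/22.43 = 2.186 m.
V = (1/n) R^(2/3) √S = (1/0.016) × 2.186^(2/3) × √0.015 = 12.89 m/s. Hydraulic depth D_h = A/T = 49.03/5.95 = 8.24 m.
Froude number Fr = V/√(g·D_h) = 12.89/√(9.81×8.24) = 1.43, which is greater than 1, so the flow is supercritical.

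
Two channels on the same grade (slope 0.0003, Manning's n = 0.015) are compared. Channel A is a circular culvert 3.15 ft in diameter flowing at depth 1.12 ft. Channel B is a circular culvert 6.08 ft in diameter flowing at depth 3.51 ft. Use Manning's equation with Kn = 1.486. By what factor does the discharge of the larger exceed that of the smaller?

13.5

Channel A: For a circular section of diameter D = 3.15 ft at depth y = 1.12 ft, the central angle is θ = 2 arccos(1 − 2y/D) = 2.555 rad. Then A = (D²/8)(θ − sin θ) = 2.483 ft² and P = Dθ/2 = 4.025 ft. Hydraulic radius R = A/P = 2.483/4.025 = 0.617 ft. Q_A = (1.486/0.015)·2.483·0.617^(2/3)·√0.0003 = 3.089 ft³/s.
Channel B: For a circular section of diameter D = 6.08 ft at depth y = 3.51 ft, the central angle is θ = 2 arccos(1 − 2y/D) = 3.452 rad. Then A = (D²/8)(θ − sin θ) = 17.36 ft² and P = Dθ/2 = 10.49 ft. Hydraulic radius R = A/P = 17.36/10.49 = 1.655 ft. Q_B = (1.486/0.015)·17.36·1.655^(2/3)·√0.0003 = 41.68 ft³/s.
The larger discharge is 41.68 ft³/s and the smaller is 3.089 ft³/s; the ratio is 13.5.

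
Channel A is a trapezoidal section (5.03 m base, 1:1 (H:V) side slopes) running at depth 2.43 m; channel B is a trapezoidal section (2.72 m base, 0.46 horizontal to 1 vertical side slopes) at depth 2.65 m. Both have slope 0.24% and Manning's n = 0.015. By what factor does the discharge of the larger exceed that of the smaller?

2.01

Channel A: With bottom width b = 5.03 m and side slope z = 1: A = (b + zy)y = (5.03 + 1×2.43)×2.43 = 18.13 m²; P = b + 2y√(1+z²) = 5.03 + 2×2.43×1.414 = 11.9 m. Hydraulic radius R = A/P = 18.13/11.9 = 1.523 m. Q_A = (1/0.015)·18.13·1.523^(2/3)·√0.0024 = 78.37 m³/s.
Channel B: With bottom width b = 2.72 m and side slope z = 0.46: A = (b + zy)y = (2.72 + 0.46×2.65)×2.65 = 10.44 m²; P = b + 2y√(1+z²) = 2.72 + 2×2.65×1.101 = 8.554 m. Hydraulic radius R = A/P = 10.44/8.554 = 1.22 m. Q_B = (1/0.015)·10.44·1.22^(2/3)·√0.0024 = 38.93 m³/s.
The larger discharge is 78.37 m³/s and the smaller is 38.93 m³/s; the ratio is 2.01.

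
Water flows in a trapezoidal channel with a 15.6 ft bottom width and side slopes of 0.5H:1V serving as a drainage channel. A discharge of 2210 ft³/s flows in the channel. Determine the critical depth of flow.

y_c = 7.82 ft

At critical depth, Q² T / (g A³) = 1, i.e. A³/T = Q²/g = 2210²/32.2 = 151700.
At y = 9.96 ft: A³/T = 336900 — high.
At y = 5.4 ft: A³/T = 45950 — low.
At y = 7.82 ft: A³/T = 151600 — close enough.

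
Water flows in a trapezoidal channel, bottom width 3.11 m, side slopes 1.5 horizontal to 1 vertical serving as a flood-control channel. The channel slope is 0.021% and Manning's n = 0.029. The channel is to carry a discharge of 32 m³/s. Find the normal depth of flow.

y_n = 4.14 m

Manning's equation rearranged: A R^(2/3) = nQ / (1·√S) = 0.029 × 32 / (√0.00021) = 64.04.
At y = 4.96 m: A R^(2/3) = 96.2 — over.
At y = 3.55 m: A R^(2/3) = 45.65 — short.
At y = 4.14 m: A R^(2/3) = 64.06 — ≈ 64.04.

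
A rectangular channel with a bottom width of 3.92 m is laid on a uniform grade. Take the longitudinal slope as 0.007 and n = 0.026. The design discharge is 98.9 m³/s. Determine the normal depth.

y_n = 6.04 m

Manning's equation rearranged: A R^(2/3) = nQ / (1·√S) = 0.026 × 98.9 / (√0.007) = 30.73.
At y = 5.19 m: A R^(2/3) = 25.74 — low.
At y = 6.9 m: A R^(2/3) = 35.86 — high.
At y = 6.04 m: A R^(2/3) = 30.75 — matches.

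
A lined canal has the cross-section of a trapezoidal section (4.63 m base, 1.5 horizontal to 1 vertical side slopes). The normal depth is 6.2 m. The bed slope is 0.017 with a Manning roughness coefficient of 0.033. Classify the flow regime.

supercritical

With bottom width b = 4.63 m and side slope z = 1.5: A = (b + zy)y = (4.63 + 1.5×6.2)×6.2 = 86.37 m²; P = b + 2y√(1+z²) = 4.63 + 2×6.2×1.803 = 26.98 m.
Hydraulic radius R = A/P = 86.37/26.98 = 3.201 m.
V = (1/n) R^(2/3) √S = (1/0.033) × 3.201^(2/3) × √0.017 = 8.581 m/s. Hydraulic depth D_h = A/T = 86.37/23.23 = 3.718 m.
Froude number Fr = V/√(g·D_h) = 8.581/√(9.81×3.718) = 1.42, which is greater than 1, so the flow is supercritical.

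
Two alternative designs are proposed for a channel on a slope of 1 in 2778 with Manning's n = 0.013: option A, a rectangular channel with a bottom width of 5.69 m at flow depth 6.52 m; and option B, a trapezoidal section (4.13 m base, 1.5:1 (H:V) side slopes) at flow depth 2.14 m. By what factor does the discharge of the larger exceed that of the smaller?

Channel A: Flow area A = b·y = 5.69 × 6.52 = 37.1 m². Wetted perimeter P = b + 2y = 5.69 + 2×6.52 = 18.73 m. Hydraulic radius R = A/P = 37.1/18.73 = 1.981 m. Q_A = (1/0.013)·37.1·1.981^(2/3)·√0.00036 = 85.39 m³/s.
Channel B: With bottom width b = 4.13 m and side slope z = 1.5: A = (b + zy)y = (4.13 + 1.5×2.14)×2.14 = 15.71 m²; P = b + 2y√(1+z²) = 4.13 + 2×2.14×1.803 = 11.85 m. Hydraulic radius R = A/P = 15.71/11.85 = 1.326 m. Q_B = (1/0.013)·15.71·1.326^(2/3)·√0.00036 = 27.67 m³/s.
The larger discharge is 85.39 m³/s and the smaller is 27.67 m³/s; the ratio is 3.09.

3.09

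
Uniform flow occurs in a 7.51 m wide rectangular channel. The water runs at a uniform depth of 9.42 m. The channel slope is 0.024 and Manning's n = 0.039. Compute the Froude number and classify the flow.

subcritical

Flow area A = b·y = 7.51 × 9.42 = 70.74 m². Wetted perimeter P = b + 2y = 7.51 + 2×9.42 = 26.35 m.
Hydraulic radius R = A/P = 70.74/26.35 = 2.685 m.
V = (1/n) R^(2/3) √S = (1/0.039) × 2.685^(2/3) × √0.024 = 7.673 m/s. Hydraulic depth D_h = A/T = 70.74/7.51 = 9.42 m.
Froude number Fr = V/√(g·D_h) = 7.673/√(9.81×9.42) = 0.798, which is less than 1, so the flow is subcritical.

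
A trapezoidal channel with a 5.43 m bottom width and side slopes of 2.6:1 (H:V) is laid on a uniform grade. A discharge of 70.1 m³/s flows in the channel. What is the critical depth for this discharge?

At critical depth, Q² T / (g A³) = 1, i.e. A³/T = Q²/g = 70.1²/9.81 = 500.9.
At y = 1.35 m: A³/T = 141.2 — short.
At y = 1.9 m: A³/T = 499.6 — ≈ 500.9.

y_c = 1.9 m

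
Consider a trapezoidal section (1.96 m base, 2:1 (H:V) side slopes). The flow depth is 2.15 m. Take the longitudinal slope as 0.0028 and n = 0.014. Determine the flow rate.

Q = 56.3 m³/s

With bottom width b = 1.96 m and side slope z = 2: A = (b + zy)y = (1.96 + 2×2.15)×2.15 = 13.46 m²; P = b + 2y√(1+z²) = 1.96 + 2×2.15×2.236 = 11.58 m.
Hydraulic radius R = A/P = 13.46/11.58 = 1.163 m.
Manning's equation: Q = (1/n) A R^(2/3) S^(1/2) = (1/0.014) × 13.46 × 1.163^(2/3) × 0.0028^(1/2) = 56.3 m³/s.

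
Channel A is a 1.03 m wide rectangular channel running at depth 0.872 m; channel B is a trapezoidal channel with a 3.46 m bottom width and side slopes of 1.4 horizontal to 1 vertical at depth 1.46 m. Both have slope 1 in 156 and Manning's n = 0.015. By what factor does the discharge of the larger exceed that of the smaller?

18.3

Channel A: Flow area A = b·y = 1.03 × 0.872 = 0.8982 m². Wetted perimeter P = b + 2y = 1.03 + 2×0.872 = 2.774 m. Hydraulic radius R = A/P = 0.8982/2.774 = 0.3238 m. Q_A = (1/0.015)·0.8982·0.3238^(2/3)·√0.00641 = 2.26 m³/s.
Channel B: With bottom width b = 3.46 m and side slope z = 1.4: A = (b + zy)y = (3.46 + 1.4×1.46)×1.46 = 8.036 m²; P = b + 2y√(1+z²) = 3.46 + 2×1.46×1.72 = 8.484 m. Hydraulic radius R = A/P = 8.036/8.484 = 0.9472 m. Q_B = (1/0.015)·8.036·0.9472^(2/3)·√0.00641 = 41.37 m³/s.
The larger discharge is 41.37 m³/s and the smaller is 2.26 m³/s; the ratio is 18.3.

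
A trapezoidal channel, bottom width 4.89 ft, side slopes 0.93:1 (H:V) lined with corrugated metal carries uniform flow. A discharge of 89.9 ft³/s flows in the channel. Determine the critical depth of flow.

At critical depth, Q² T / (g A³) = 1, i.e. A³/T = Q²/g = 89.9²/32.2 = 251.
Trying y = 1.68 ft: A³/T = 158.9 — too small.
Trying y = 2.25 ft: A³/T = 427.3 — too large.
Trying y = 1.92 ft: A³/T = 248.9 — ≈ 251.

y_c = 1.92 ft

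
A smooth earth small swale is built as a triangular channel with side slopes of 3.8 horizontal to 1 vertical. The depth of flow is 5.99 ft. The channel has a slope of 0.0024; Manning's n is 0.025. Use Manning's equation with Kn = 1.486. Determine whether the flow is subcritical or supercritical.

subcritical

For a triangular section with side slope z = 3.8: A = zy² = 3.8×5.99² = 136.3 ft²; P = 2y√(1+z²) = 2×5.99×3.929 = 47.07 ft.
Hydraulic radius R = A/P = 136.3/47.07 = 2.896 ft.
V = (1.486/n) R^(2/3) √S = (1.486/0.025) × 2.896^(2/3) × √0.0024 = 5.917 ft/s. Hydraulic depth D_h = A/T = 136.3/45.52 = 2.995 ft.
Froude number Fr = V/√(g·D_h) = 5.917/√(32.2×2.995) = 0.603, which is less than 1, so the flow is subcritical.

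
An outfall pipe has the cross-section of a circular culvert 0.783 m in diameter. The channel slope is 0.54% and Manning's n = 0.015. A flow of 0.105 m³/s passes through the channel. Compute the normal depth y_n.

y_n = 0.192 m

Manning's equation rearranged: A R^(2/3) = nQ / (1·√S) = 0.015 × 0.105 / (√0.0054) = 0.02143.
At y = 0.235 m: A R^(2/3) = 0.03182 — high.
At y = 0.192 m: A R^(2/3) = 0.0214 — ≈ 0.02143.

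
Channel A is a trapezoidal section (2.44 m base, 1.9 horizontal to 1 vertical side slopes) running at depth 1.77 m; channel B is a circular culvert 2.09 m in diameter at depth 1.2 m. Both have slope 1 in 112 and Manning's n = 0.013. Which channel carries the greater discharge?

Channel A: With bottom width b = 2.44 m and side slope z = 1.9: A = (b + zy)y = (2.44 + 1.9×1.77)×1.77 = 10.27 m²; P = b + 2y√(1+z²) = 2.44 + 2×1.77×2.147 = 10.04 m. Hydraulic radius R = A/P = 10.27/10.04 = 1.023 m. Q_A = (1/0.013)·10.27·1.023^(2/3)·√0.008929 = 75.8 m³/s.
Channel B: For a circular section of diameter D = 2.09 m at depth y = 1.2 m, the central angle is θ = 2 arccos(1 − 2y/D) = 3.439 rad. Then A = (D²/8)(θ − sin θ) = 2.038 m² and P = Dθ/2 = 3.594 m. Hydraulic radius R = A/P = 2.038/3.594 = 0.5671 m. Q_B = (1/0.013)·2.038·0.5671^(2/3)·√0.008929 = 10.15 m³/s.
Q_A = 75.8 m³/s vs Q_B = 10.15 m³/s, so channel A carries more.

channel A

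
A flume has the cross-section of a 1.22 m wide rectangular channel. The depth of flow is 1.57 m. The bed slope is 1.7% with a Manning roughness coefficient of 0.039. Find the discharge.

Flow area A = b·y = 1.22 × 1.57 = 1.915 m². Wetted perimeter P = b + 2y = 1.22 + 2×1.57 = 4.36 m.
Hydraulic radius R = A/P = 1.915/4.36 = 0.4393 m.
Manning's equation: Q = (1/n) A R^(2/3) S^(1/2) = (1/0.039) × 1.915 × 0.4393^(2/3) × 0.017^(1/2) = 3.7 m³/s.

Q = 3.7 m³/s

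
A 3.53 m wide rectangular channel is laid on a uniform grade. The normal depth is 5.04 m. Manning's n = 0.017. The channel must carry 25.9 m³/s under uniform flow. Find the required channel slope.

Flow area A = b·y = 3.53 × 5.04 = 17.79 m². Wetted perimeter P = b + 2y = 3.53 + 2×5.04 = 13.61 m.
Hydraulic radius R = A/P = 17.79/13.61 = 1.307 m.
From Manning's equation, S = [nQ / (1 A R^(2/3))]² = [0.017 × 25.9 / (1 × 17.79 × 1.307^(2/3))]² = 0.000429.

S = 0.000429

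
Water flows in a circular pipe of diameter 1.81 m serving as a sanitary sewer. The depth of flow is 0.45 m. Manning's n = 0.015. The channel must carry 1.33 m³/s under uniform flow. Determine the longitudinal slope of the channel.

S = 0.00943

For a circular section of diameter D = 1.81 m at depth y = 0.45 m, the central angle is θ = 2 arccos(1 − 2y/D) = 2.088 rad. Then A = (D²/8)(θ − sin θ) = 0.4991 m² and P = Dθ/2 = 1.89 m.
Hydraulic radius R = A/P = 0.4991/1.89 = 0.2641 m.
From Manning's equation, S = [nQ / (1 A R^(2/3))]² = [0.015 × 1.33 / (1 × 0.4991 × 0.2641^(2/3))]² = 0.00943.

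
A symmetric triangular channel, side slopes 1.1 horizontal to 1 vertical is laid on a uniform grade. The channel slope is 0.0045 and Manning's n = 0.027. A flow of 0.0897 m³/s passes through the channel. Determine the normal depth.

Manning's equation rearranged: A R^(2/3) = nQ / (1·√S) = 0.027 × 0.0897 / (√0.0045) = 0.0361.
At y = 0.391 m: A R^(2/3) = 0.04634 — too large.
At y = 0.249 m: A R^(2/3) = 0.01391 — too small.
At y = 0.356 m: A R^(2/3) = 0.03609 — ≈ 0.0361.

y_n = 0.356 m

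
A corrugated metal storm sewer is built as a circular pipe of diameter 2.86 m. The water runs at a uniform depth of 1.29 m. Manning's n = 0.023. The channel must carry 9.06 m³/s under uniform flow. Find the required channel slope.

For a circular section of diameter D = 2.86 m at depth y = 1.29 m, the central angle is θ = 2 arccos(1 − 2y/D) = 2.945 rad. Then A = (D²/8)(θ − sin θ) = 2.812 m² and P = Dθ/2 = 4.212 m.
Hydraulic radius R = A/P = 2.812/4.212 = 0.6677 m.
From Manning's equation, S = [nQ / (1 A R^(2/3))]² = [0.023 × 9.06 / (1 × 2.812 × 0.6677^(2/3))]² = 0.00941.

S = 0.00941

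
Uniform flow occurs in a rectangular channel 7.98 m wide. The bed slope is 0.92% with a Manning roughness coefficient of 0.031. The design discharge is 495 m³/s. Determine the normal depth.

Manning's equation rearranged: A R^(2/3) = nQ / (1·√S) = 0.031 × 495 / (√0.0092) = 160.
At y = 6.79 m: A R^(2/3) = 100.2 — low.
At y = 10.8 m: A R^(2/3) = 175.8 — high.
At y = 9.97 m: A R^(2/3) = 159.9 — close enough.

y_n = 9.97 m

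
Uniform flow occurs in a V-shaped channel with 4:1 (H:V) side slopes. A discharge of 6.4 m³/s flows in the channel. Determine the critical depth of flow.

y_c = 0.878 m

At critical depth, Q² T / (g A³) = 1, i.e. A³/T = Q²/g = 6.4²/9.81 = 4.175.
At y = 1.01 m: A³/T = 8.408 — high.
At y = 0.673 m: A³/T = 1.104 — low.
At y = 0.878 m: A³/T = 4.174 — close enough.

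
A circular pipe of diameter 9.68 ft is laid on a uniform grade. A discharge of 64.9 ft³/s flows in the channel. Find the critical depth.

At critical depth, Q² T / (g A³) = 1, i.e. A³/T = Q²/g = 64.9²/32.2 = 130.8.
Try y = 1.38 ft: A³/T = 39.27 — short.
Try y = 2.29 ft: A³/T = 286.5 — over.
Try y = 1.87 ft: A³/T = 129.7 — ≈ 130.8.

y_c = 1.87 ft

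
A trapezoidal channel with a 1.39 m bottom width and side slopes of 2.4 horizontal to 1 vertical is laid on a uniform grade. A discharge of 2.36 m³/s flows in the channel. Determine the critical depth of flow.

At critical depth, Q² T / (g A³) = 1, i.e. A³/T = Q²/g = 2.36²/9.81 = 0.5677.
Trying y = 0.582 m: A³/T = 1.02 — too large.
Trying y = 0.353 m: A³/T = 0.1597 — too small.
Trying y = 0.499 m: A³/T = 0.5687 — ≈ 0.5677.

y_c = 0.499 m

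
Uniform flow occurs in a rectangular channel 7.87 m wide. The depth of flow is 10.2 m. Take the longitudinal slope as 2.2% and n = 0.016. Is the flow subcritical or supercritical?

supercritical

Flow area A = b·y = 7.87 × 10.2 = 80.27 m². Wetted perimeter P = b + 2y = 7.87 + 2×10.2 = 28.27 m.
Hydraulic radius R = A/P = 80.27/28.27 = 2.84 m.
V = (1/n) R^(2/3) √S = (1/0.016) × 2.84^(2/3) × √0.022 = 18.59 m/s. Hydraulic depth D_h = A/T = 80.27/7.87 = 10.2 m.
Froude number Fr = V/√(g·D_h) = 18.59/√(9.81×10.2) = 1.86, which is greater than 1, so the flow is supercritical.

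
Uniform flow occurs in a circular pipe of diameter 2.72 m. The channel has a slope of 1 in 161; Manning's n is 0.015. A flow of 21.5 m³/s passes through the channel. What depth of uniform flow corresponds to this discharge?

Manning's equation rearranged: A R^(2/3) = nQ / (1·√S) = 0.015 × 21.5 / (√0.006211) = 4.092.
At y = 1.79 m: A R^(2/3) = 3.459 — short.
At y = 2.3 m: A R^(2/3) = 4.612 — over.
At y = 2.04 m: A R^(2/3) = 4.097 — ≈ 4.092.

y_n = 2.04 m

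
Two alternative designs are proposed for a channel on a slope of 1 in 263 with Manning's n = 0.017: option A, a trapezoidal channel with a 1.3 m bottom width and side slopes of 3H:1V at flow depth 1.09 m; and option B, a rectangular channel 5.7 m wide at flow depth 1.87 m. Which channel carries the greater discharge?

channel B

Channel A: With bottom width b = 1.3 m and side slope z = 3: A = (b + zy)y = (1.3 + 3×1.09)×1.09 = 4.981 m²; P = b + 2y√(1+z²) = 1.3 + 2×1.09×3.162 = 8.194 m. Hydraulic radius R = A/P = 4.981/8.194 = 0.6079 m. Q_A = (1/0.017)·4.981·0.6079^(2/3)·√0.003802 = 12.97 m³/s.
Channel B: Flow area A = b·y = 5.7 × 1.87 = 10.66 m². Wetted perimeter P = b + 2y = 5.7 + 2×1.87 = 9.44 m. Hydraulic radius R = A/P = 10.66/9.44 = 1.129 m. Q_B = (1/0.017)·10.66·1.129^(2/3)·√0.003802 = 41.92 m³/s.
Q_A = 12.97 m³/s vs Q_B = 41.92 m³/s, so channel B carries more.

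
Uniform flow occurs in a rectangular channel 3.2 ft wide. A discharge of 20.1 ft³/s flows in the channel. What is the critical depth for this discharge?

For a rectangular channel, critical depth y_c = (q²/g)^(1/3) where q = Q/b = 20.1/3.2 = 6.281 ft²/s.
So y_c = (6.281²/32.2)^(1/3) = 1.07 ft.

y_c = 1.07 ft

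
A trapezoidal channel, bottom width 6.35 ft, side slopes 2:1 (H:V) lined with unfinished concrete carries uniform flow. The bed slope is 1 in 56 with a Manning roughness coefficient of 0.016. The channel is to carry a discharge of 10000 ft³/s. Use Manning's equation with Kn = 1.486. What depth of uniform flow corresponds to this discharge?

y_n = 10.1 ft

Manning's equation rearranged: A R^(2/3) = nQ / (1.486·√S) = 0.016 × 10000 / (1.486 × √0.01786) = 805.7.
Try y = 11.9 ft: A R^(2/3) = 1188 — high.
Try y = 8.63 ft: A R^(2/3) = 558.1 — low.
Try y = 10.1 ft: A R^(2/3) = 805.4 — matches.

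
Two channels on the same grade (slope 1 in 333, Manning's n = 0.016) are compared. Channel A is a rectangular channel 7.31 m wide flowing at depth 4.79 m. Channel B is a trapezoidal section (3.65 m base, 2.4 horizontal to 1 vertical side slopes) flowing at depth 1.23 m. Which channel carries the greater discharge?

channel A

Channel A: Flow area A = b·y = 7.31 × 4.79 = 35.01 m². Wetted perimeter P = b + 2y = 7.31 + 2×4.79 = 16.89 m. Hydraulic radius R = A/P = 35.01/16.89 = 2.073 m. Q_A = (1/0.016)·35.01·2.073^(2/3)·√0.003003 = 195 m³/s.
Channel B: With bottom width b = 3.65 m and side slope z = 2.4: A = (b + zy)y = (3.65 + 2.4×1.23)×1.23 = 8.12 m²; P = b + 2y√(1+z²) = 3.65 + 2×1.23×2.6 = 10.05 m. Hydraulic radius R = A/P = 8.12/10.05 = 0.8083 m. Q_B = (1/0.016)·8.12·0.8083^(2/3)·√0.003003 = 24.13 m³/s.
Q_A = 195 m³/s vs Q_B = 24.13 m³/s, so channel A carries more.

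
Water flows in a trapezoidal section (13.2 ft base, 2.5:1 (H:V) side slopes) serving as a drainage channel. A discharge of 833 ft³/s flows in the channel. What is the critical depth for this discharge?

y_c = 3.88 ft

At critical depth, Q² T / (g A³) = 1, i.e. A³/T = Q²/g = 833²/32.2 = 21550.
Try y = 3.11 ft: A³/T = 9655 — short.
Try y = 3.88 ft: A³/T = 21520 — matches.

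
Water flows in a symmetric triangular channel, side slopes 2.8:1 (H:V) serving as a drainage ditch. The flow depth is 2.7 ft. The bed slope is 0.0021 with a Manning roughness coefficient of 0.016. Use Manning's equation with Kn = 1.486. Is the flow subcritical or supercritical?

subcritical

For a triangular section with side slope z = 2.8: A = zy² = 2.8×2.7² = 20.41 ft²; P = 2y√(1+z²) = 2×2.7×2.973 = 16.06 ft.
Hydraulic radius R = A/P = 20.41/16.06 = 1.271 ft.
V = (1.486/n) R^(2/3) √S = (1.486/0.016) × 1.271^(2/3) × √0.0021 = 4.995 ft/s. Hydraulic depth D_h = A/T = 20.41/15.12 = 1.35 ft.
Froude number Fr = V/√(g·D_h) = 4.995/√(32.2×1.35) = 0.758, which is less than 1, so the flow is subcritical.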